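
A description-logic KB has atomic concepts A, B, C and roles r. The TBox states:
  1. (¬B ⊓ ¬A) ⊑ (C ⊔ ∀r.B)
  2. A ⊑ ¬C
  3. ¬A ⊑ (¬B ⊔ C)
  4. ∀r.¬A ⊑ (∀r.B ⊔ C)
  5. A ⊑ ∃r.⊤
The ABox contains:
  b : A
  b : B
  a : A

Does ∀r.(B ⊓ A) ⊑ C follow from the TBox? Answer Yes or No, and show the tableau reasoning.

1. ∀r.(B ⊓ A) ⊑ C  ⇔  (∀r.(B ⊓ A) ⊓ ¬C) unsat w.r.t. T
   open: L(x₀) ⊇ {¬A, ¬B, ¬C, ∀r.(B ⊓ A), ∀r.B, …} (+ ∃-successors)
2. Hence ∀r.(B ⊓ A) ⊑ C: not entailed.

No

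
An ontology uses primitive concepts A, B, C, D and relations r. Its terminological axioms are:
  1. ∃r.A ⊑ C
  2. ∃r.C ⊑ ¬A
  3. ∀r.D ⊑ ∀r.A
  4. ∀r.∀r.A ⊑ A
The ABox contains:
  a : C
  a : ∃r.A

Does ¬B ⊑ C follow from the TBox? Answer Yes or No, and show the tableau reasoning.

No

1. ¬B ⊑ C  ⇔  (¬B ⊓ ¬C) unsat w.r.t. T
   open: L(x₀) ⊇ {¬B, ¬C, ∀r.¬A, ∀r.¬C, ∃r.¬D, …} (+ ∃-successors)
2. Hence ¬B ⊑ C: not entailed.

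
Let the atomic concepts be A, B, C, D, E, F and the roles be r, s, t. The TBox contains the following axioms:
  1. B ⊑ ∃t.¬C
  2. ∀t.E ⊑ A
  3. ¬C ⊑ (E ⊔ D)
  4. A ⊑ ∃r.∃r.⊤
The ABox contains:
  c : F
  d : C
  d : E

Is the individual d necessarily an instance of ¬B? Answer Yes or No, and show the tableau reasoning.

1. d : ¬B?  L(d) = {C, E} ∪ {B}
   apply at d: B⊑∃t.¬C
   open: L(d) ⊇ {B, C, E, ¬A, ∃t.¬C, …} (+ ∃-successors) — d ∉ ¬B possible
2. Hence d : ¬B: not entailed.

No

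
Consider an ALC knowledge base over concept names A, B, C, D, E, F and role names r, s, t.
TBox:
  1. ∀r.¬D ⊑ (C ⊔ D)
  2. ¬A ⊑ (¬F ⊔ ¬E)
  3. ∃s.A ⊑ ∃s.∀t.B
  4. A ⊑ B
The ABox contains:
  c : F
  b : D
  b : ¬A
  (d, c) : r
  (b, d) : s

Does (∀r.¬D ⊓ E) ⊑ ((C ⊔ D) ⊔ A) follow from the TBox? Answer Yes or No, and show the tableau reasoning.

1. (∀r.¬D ⊓ E) ⊑ ((C ⊔ D) ⊔ A)  ⇔  ((∀r.¬D ⊓ E) ⊓ ((¬C ⊓ ¬D) ⊓ ¬A)) unsat w.r.t. T
   all branches close; clash {D, ¬D} at x₀
2. Hence (∀r.¬D ⊓ E) ⊑ ((C ⊔ D) ⊔ A): entailed.

Yes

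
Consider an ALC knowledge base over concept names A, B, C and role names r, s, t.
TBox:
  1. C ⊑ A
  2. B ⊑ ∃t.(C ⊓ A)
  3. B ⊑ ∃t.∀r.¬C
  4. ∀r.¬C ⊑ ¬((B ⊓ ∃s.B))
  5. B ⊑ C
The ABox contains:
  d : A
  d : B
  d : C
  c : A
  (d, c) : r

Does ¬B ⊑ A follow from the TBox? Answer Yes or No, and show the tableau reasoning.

No

1. ¬B ⊑ A  ⇔  (¬B ⊓ ¬A) unsat w.r.t. T
   open: L(x₀) ⊇ {¬A, ¬B, ¬C, ∃r.C} (+ ∃-successors)
2. Hence ¬B ⊑ A: not entailed.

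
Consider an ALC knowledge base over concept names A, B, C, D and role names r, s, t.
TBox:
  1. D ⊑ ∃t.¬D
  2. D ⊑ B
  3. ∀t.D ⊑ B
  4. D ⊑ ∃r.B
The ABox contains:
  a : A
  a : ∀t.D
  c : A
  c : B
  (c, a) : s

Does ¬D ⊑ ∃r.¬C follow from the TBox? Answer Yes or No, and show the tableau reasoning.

No

1. ¬D ⊑ ∃r.¬C  ⇔  (¬D ⊓ ∀r.C) unsat w.r.t. T
   open: L(x₀) ⊇ {¬D, ∀r.C, ∃t.¬D} (+ ∃-successors)
2. Hence ¬D ⊑ ∃r.¬C: not entailed.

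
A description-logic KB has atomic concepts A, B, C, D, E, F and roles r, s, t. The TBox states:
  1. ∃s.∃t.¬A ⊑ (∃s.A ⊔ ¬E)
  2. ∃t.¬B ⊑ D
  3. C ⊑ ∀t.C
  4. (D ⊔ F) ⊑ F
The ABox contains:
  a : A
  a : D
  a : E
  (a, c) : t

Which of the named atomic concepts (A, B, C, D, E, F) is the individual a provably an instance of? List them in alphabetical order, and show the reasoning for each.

{A, D, E, F}

1. a : A?  L(a) = {A, D, E} ∪ {¬A}
   clash {A, ¬A} at a — a ∈ A
2. a : B?  L(a) = {A, D, E} ∪ {¬B}
   open: L(a) ⊇ {A, D, E, F, ¬B, …} — a ∉ B possible
3. a : C?  L(a) = {A, D, E} ∪ {¬C}
   open: L(a) ⊇ {A, D, E, F, ¬C, …} — a ∉ C possible
4. a : D?  L(a) = {A, D, E} ∪ {¬D}
   clash {D, ¬D} at a — a ∈ D
5. a : E?  L(a) = {A, D, E} ∪ {¬E}
   clash {E, ¬E} at a — a ∈ E
6. a : F?  L(a) = {A, D, E} ∪ {¬F}
   clash {F, ¬F} at a — a ∈ F
7. Entailed for a: {A, D, E, F}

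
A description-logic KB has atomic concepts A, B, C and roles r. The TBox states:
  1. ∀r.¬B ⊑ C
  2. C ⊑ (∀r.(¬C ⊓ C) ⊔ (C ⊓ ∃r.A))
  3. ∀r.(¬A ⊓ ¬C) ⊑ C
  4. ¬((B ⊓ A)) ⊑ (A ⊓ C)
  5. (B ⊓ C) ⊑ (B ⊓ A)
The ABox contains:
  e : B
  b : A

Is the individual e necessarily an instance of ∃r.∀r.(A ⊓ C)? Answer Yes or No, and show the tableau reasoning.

No

1. e : ∃r.∀r.(A ⊓ C)?  L(e) = {B} ∪ {∀r.∃r.(¬A ⊔ ¬C)}
   open: L(e) ⊇ {A, B, ¬C, ∀r.∃r.(¬A ⊔ ¬C), ∃r.(A ⊔ C), …} (+ ∃-successors) — e ∉ ∃r.∀r.(A ⊓ C) possible
2. Hence e : ∃r.∀r.(A ⊓ C): not entailed.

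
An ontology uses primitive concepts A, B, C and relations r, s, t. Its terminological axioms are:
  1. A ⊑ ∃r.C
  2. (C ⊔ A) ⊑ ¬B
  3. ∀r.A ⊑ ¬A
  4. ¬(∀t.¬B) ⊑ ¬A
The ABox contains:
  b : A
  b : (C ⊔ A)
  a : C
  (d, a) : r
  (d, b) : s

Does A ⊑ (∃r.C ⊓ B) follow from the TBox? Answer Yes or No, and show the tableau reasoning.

No

1. A ⊑ (∃r.C ⊓ B)  ⇔  (A ⊓ (∀r.¬C ⊔ ¬B)) unsat w.r.t. T
   apply at x₀: A⊑∃r.C
   open: L(x₀) ⊇ {A, ¬B, ∀t.¬B, ∃r.C, ∃r.¬A} (+ ∃-successors)
2. Hence A ⊑ (∃r.C ⊓ B): not entailed.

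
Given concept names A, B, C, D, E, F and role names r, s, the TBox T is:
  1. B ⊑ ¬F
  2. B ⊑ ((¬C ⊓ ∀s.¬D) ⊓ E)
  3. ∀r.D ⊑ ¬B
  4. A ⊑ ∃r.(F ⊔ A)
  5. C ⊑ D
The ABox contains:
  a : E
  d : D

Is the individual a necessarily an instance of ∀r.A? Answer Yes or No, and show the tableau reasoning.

No

1. a : ∀r.A?  L(a) = {E} ∪ {∃r.¬A}
   open: L(a) ⊇ {E, ¬A, ¬B, ¬C, ∃r.¬A} (+ ∃-successors) — a ∉ ∀r.A possible
2. Hence a : ∀r.A: not entailed.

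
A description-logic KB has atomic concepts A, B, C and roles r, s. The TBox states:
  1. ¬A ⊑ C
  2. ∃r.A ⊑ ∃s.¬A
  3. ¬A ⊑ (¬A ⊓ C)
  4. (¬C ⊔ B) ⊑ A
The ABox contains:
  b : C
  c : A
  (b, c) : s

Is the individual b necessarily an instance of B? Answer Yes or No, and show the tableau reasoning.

No

1. b : B?  L(b) = {C} ∪ {¬B}
   open: L(b) ⊇ {A, C, ¬B, ∀r.¬A} — b ∉ B possible
2. Hence b : B: not entailed.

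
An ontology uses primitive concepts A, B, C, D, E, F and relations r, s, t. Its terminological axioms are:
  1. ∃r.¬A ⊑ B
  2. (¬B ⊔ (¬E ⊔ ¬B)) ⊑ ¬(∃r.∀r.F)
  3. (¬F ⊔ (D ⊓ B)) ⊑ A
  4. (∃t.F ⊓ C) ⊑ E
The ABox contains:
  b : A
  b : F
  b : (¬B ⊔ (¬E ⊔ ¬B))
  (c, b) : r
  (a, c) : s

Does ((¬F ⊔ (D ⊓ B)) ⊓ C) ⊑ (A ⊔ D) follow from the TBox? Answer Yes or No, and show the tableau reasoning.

Yes

1. ((¬F ⊔ (D ⊓ B)) ⊓ C) ⊑ (A ⊔ D)  ⇔  (((¬F ⊔ (D ⊓ B)) ⊓ C) ⊓ (¬A ⊓ ¬D)) unsat w.r.t. T
   all branches close; clash {D, ¬D} at x₀
2. Hence ((¬F ⊔ (D ⊓ B)) ⊓ C) ⊑ (A ⊔ D): entailed.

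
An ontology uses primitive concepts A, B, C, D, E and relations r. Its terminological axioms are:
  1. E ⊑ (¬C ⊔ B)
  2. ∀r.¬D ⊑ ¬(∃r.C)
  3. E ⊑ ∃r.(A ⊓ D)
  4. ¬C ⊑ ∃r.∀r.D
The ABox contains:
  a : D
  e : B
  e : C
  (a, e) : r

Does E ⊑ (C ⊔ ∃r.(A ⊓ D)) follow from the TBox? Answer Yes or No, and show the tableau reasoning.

1. E ⊑ (C ⊔ ∃r.(A ⊓ D))  ⇔  (E ⊓ (¬C ⊓ ∀r.(¬A ⊔ ¬D))) unsat w.r.t. T
   all branches close; clash {D, ¬D} at an ∃-successor
2. Hence E ⊑ (C ⊔ ∃r.(A ⊓ D)): entailed.

Yes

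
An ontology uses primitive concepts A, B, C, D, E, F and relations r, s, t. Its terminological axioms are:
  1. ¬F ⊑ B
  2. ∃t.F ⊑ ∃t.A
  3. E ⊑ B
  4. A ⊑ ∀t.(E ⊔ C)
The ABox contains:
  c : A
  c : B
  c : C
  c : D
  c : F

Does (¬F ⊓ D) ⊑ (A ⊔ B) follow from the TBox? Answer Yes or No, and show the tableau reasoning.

1. (¬F ⊓ D) ⊑ (A ⊔ B)  ⇔  ((¬F ⊓ D) ⊓ (¬A ⊓ ¬B)) unsat w.r.t. T
   all branches close; clash {B, ¬B} at x₀
2. Hence (¬F ⊓ D) ⊑ (A ⊔ B): entailed.

Yes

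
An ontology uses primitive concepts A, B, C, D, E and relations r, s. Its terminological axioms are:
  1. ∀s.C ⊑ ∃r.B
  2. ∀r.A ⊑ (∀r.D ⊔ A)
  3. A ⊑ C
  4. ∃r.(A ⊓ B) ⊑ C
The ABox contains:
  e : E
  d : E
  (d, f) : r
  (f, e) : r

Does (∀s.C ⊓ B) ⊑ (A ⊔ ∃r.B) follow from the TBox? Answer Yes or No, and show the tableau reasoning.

Yes

1. (∀s.C ⊓ B) ⊑ (A ⊔ ∃r.B)  ⇔  ((∀s.C ⊓ B) ⊓ (¬A ⊓ ∀r.¬B)) unsat w.r.t. T
   all branches close; clash {A, ¬A} at x₀
2. Hence (∀s.C ⊓ B) ⊑ (A ⊔ ∃r.B): entailed.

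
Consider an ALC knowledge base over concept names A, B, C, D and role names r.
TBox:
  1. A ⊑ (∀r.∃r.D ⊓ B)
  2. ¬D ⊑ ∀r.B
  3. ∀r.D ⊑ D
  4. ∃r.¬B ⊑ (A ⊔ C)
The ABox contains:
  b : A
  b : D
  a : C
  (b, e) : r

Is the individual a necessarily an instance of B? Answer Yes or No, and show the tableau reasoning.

No

1. a : B?  L(a) = {C} ∪ {¬B}
   open: L(a) ⊇ {C, D, ¬A, ¬B, ∀r.B} — a ∉ B possible
2. Hence a : B: not entailed.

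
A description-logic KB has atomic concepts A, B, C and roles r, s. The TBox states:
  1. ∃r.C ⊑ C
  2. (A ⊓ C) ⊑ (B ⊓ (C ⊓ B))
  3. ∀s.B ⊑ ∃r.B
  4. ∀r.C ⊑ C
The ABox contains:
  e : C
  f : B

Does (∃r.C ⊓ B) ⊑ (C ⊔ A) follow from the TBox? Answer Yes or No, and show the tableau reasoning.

Yes

1. (∃r.C ⊓ B) ⊑ (C ⊔ A)  ⇔  ((∃r.C ⊓ B) ⊓ (¬C ⊓ ¬A)) unsat w.r.t. T
   all branches close; clash {C, ¬C} at x₀
2. Hence (∃r.C ⊓ B) ⊑ (C ⊔ A): entailed.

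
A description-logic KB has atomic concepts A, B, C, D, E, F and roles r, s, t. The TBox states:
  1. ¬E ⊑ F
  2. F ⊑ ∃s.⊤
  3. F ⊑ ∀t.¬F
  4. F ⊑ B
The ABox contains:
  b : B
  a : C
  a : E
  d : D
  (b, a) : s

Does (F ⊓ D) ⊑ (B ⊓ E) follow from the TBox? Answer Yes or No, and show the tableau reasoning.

No

1. (F ⊓ D) ⊑ (B ⊓ E)  ⇔  ((F ⊓ D) ⊓ (¬B ⊔ ¬E)) unsat w.r.t. T
   apply at x₀: F⊑∃s.⊤; F⊑∀t.¬F; F⊑B
   open: L(x₀) ⊇ {B, D, F, ¬E, ∀t.¬F, …} (+ ∃-successors)
2. Hence (F ⊓ D) ⊑ (B ⊓ E): not entailed.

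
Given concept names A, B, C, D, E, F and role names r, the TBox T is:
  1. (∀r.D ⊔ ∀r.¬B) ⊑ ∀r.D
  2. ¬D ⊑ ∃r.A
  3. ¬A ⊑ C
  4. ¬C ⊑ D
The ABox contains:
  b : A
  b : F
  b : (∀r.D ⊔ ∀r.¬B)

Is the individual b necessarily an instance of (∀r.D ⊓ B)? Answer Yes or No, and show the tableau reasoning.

No

1. b : (∀r.D ⊓ B)?  L(b) = {A, F, (∀r.D ⊔ ∀r.¬B)} ∪ {(∃r.¬D ⊔ ¬B)}
   apply at b: (∀r.D ⊔ ∀r.¬B)⊑∀r.D
   open: L(b) ⊇ {A, C, D, F, ¬B, …} — b ∉ (∀r.D ⊓ B) possible
2. Hence b : (∀r.D ⊓ B): not entailed.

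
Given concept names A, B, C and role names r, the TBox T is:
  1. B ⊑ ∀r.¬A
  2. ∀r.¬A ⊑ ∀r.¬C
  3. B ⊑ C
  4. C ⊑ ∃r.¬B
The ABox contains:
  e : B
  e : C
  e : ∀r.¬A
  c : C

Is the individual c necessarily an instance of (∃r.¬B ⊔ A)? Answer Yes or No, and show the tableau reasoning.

1. c : (∃r.¬B ⊔ A)?  L(c) = {C} ∪ {(∀r.B ⊓ ¬A)}
   clash {B, ¬B} at an ∃-successor — c ∈ (∃r.¬B ⊔ A)
2. Hence c : (∃r.¬B ⊔ A): entailed.

Yes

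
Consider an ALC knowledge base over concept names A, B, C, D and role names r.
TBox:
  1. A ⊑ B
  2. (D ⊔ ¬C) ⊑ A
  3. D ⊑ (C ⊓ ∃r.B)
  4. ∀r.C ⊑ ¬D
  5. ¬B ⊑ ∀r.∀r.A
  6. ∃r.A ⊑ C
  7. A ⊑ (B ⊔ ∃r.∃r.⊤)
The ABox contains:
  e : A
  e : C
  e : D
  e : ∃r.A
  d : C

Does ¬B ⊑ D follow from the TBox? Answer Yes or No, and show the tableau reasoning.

1. ¬B ⊑ D  ⇔  (¬B ⊓ ¬D) unsat w.r.t. T
   apply at x₀: ¬B⊑∀r.∀r.A
   open: L(x₀) ⊇ {C, ¬A, ¬B, ¬D, ∀r.∀r.A}
2. Hence ¬B ⊑ D: not entailed.

No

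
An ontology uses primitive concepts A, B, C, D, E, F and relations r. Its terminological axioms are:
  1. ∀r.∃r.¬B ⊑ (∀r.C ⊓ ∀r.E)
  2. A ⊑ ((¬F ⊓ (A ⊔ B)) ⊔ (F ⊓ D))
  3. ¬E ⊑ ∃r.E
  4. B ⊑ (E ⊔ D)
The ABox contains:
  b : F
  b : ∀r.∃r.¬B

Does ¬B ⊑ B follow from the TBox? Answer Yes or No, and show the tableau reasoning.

1. ¬B ⊑ B  ⇔  (¬B ⊓ ¬B) unsat w.r.t. T
   open: L(x₀) ⊇ {E, ¬A, ¬B, ∃r.∀r.B} (+ ∃-successors)
2. Hence ¬B ⊑ B: not entailed.

No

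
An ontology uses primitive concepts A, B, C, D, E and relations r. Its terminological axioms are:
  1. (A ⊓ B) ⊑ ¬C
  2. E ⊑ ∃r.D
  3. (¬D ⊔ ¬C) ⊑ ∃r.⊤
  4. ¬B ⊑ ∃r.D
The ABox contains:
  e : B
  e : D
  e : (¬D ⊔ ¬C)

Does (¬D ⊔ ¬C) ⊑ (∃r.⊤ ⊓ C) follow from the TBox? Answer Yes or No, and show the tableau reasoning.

No

1. (¬D ⊔ ¬C) ⊑ (∃r.⊤ ⊓ C)  ⇔  ((¬D ⊔ ¬C) ⊓ (∀r.⊥ ⊔ ¬C)) unsat w.r.t. T
   apply at x₀: (¬D ⊔ ¬C)⊑∃r.⊤
   open: L(x₀) ⊇ {B, ¬C, ¬D, ¬E, ∃r.⊤} (+ ∃-successors)
2. Hence (¬D ⊔ ¬C) ⊑ (∃r.⊤ ⊓ C): not entailed.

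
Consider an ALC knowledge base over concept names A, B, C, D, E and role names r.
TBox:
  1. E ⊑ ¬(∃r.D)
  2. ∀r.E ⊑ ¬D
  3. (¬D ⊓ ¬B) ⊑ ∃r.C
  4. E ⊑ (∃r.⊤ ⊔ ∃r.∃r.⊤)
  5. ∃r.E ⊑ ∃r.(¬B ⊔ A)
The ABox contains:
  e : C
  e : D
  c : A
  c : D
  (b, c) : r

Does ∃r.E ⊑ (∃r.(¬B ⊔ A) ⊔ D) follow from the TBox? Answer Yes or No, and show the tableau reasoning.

1. ∃r.E ⊑ (∃r.(¬B ⊔ A) ⊔ D)  ⇔  (∃r.E ⊓ (∀r.(B ⊓ ¬A) ⊓ ¬D)) unsat w.r.t. T
   all branches close; clash {A, ¬A} at an ∃-successor
2. Hence ∃r.E ⊑ (∃r.(¬B ⊔ A) ⊔ D): entailed.

Yes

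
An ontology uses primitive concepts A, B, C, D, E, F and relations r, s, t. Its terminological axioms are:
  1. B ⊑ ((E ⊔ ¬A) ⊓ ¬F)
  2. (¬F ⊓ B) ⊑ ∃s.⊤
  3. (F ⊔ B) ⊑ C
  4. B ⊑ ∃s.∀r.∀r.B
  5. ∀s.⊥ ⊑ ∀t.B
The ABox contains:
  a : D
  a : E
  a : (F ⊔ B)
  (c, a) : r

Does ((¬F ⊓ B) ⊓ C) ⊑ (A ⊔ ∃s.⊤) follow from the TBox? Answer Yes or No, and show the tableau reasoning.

1. ((¬F ⊓ B) ⊓ C) ⊑ (A ⊔ ∃s.⊤)  ⇔  (((¬F ⊓ B) ⊓ C) ⊓ (¬A ⊓ ∀s.⊥)) unsat w.r.t. T
   all branches close; clash ⊥ at an ∃-successor
2. Hence ((¬F ⊓ B) ⊓ C) ⊑ (A ⊔ ∃s.⊤): entailed.

Yes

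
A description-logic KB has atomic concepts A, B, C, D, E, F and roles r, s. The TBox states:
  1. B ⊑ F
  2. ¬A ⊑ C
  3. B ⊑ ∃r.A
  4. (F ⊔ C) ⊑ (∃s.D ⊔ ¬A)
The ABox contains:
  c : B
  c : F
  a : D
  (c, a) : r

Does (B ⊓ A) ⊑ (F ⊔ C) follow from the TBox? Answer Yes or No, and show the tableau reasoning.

Yes

1. (B ⊓ A) ⊑ (F ⊔ C)  ⇔  ((B ⊓ A) ⊓ (¬F ⊓ ¬C)) unsat w.r.t. T
   all branches close; clash {F, ¬F} at x₀
2. Hence (B ⊓ A) ⊑ (F ⊔ C): entailed.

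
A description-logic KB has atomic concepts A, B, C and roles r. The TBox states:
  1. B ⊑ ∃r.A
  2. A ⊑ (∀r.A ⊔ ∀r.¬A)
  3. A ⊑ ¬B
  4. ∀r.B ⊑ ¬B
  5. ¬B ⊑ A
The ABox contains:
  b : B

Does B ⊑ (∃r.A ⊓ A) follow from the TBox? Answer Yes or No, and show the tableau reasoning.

1. B ⊑ (∃r.A ⊓ A)  ⇔  (B ⊓ (∀r.¬A ⊔ ¬A)) unsat w.r.t. T
   apply at x₀: B⊑∃r.A
   open: L(x₀) ⊇ {B, ¬A, ∃r.A, ∃r.¬B} (+ ∃-successors)
2. Hence B ⊑ (∃r.A ⊓ A): not entailed.

No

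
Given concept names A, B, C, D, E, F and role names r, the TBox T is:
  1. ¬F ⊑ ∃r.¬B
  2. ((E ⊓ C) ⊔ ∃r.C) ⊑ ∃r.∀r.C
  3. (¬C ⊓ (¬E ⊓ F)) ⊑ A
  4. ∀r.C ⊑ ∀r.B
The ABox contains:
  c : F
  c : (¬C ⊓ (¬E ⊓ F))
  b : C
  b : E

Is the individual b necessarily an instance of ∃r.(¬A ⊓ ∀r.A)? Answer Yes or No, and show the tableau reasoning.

1. b : ∃r.(¬A ⊓ ∀r.A)?  L(b) = {C, E} ∪ {∀r.(A ⊔ ∃r.¬A)}
   open: L(b) ⊇ {C, E, F, ∀r.(A ⊔ ∃r.¬A), ∃r.¬C, …} (+ ∃-successors) — b ∉ ∃r.(¬A ⊓ ∀r.A) possible
2. Hence b : ∃r.(¬A ⊓ ∀r.A): not entailed.

No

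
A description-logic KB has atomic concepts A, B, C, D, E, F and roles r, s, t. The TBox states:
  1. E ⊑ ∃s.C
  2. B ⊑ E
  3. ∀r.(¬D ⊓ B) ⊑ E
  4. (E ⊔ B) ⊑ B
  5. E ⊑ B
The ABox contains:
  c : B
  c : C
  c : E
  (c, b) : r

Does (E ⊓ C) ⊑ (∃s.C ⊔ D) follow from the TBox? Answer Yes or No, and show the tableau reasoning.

Yes

1. (E ⊓ C) ⊑ (∃s.C ⊔ D)  ⇔  ((E ⊓ C) ⊓ (∀s.¬C ⊓ ¬D)) unsat w.r.t. T
   all branches close; clash {C, ¬C} at an ∃-successor
2. Hence (E ⊓ C) ⊑ (∃s.C ⊔ D): entailed.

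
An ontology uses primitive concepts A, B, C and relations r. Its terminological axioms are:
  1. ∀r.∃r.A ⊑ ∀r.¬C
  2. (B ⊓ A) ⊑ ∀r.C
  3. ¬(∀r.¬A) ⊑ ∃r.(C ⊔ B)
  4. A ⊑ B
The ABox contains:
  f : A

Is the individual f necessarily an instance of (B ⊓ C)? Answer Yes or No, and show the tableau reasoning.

1. f : (B ⊓ C)?  L(f) = {A} ∪ {(¬B ⊔ ¬C)}
   apply at f: A⊑B
   open: L(f) ⊇ {A, B, ¬C, ∀r.C, ∀r.¬A, …} (+ ∃-successors) — f ∉ (B ⊓ C) possible
2. Hence f : (B ⊓ C): not entailed.

No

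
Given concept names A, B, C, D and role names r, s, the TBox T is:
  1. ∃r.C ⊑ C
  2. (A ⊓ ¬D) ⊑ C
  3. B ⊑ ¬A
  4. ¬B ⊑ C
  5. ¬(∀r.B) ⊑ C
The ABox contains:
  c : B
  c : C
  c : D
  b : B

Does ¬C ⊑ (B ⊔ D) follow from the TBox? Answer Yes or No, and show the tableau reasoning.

Yes

1. ¬C ⊑ (B ⊔ D)  ⇔  (¬C ⊓ (¬B ⊓ ¬D)) unsat w.r.t. T
   all branches close; clash {C, ¬C} at x₀
2. Hence ¬C ⊑ (B ⊔ D): entailed.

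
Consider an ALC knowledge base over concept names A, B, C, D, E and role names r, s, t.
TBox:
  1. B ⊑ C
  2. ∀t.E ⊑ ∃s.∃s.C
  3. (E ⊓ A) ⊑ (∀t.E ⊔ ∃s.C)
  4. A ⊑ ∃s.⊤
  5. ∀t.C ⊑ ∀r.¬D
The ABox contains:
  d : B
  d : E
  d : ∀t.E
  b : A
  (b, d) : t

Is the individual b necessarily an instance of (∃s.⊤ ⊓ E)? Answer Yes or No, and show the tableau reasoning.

No

1. b : (∃s.⊤ ⊓ E)?  L(b) = {A} ∪ {(∀s.⊥ ⊔ ¬E)}
   apply at b: A⊑∃s.⊤
   open: L(b) ⊇ {A, ¬B, ¬E, ∃s.⊤, ∃t.¬C, …} (+ ∃-successors) — b ∉ (∃s.⊤ ⊓ E) possible
2. Hence b : (∃s.⊤ ⊓ E): not entailed.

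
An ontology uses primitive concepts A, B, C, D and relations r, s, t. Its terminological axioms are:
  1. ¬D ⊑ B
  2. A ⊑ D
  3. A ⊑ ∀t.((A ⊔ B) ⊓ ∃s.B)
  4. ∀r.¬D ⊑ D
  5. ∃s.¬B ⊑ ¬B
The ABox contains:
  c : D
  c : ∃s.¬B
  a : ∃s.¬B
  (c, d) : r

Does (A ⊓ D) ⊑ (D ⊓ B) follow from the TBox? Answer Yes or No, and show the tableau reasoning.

No

1. (A ⊓ D) ⊑ (D ⊓ B)  ⇔  ((A ⊓ D) ⊓ (¬D ⊔ ¬B)) unsat w.r.t. T
   apply at x₀: A⊑∀t.((A ⊔ B) ⊓ ∃s.B)
   open: L(x₀) ⊇ {A, D, ¬B, ∀t.((A ⊔ B) ⊓ ∃s.B)}
2. Hence (A ⊓ D) ⊑ (D ⊓ B): not entailed.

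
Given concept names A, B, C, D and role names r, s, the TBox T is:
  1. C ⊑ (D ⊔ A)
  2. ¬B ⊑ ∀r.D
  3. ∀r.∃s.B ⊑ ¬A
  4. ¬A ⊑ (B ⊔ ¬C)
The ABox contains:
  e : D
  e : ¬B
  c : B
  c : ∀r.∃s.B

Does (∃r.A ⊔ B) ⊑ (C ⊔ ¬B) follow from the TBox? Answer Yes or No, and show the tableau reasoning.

1. (∃r.A ⊔ B) ⊑ (C ⊔ ¬B)  ⇔  ((∃r.A ⊔ B) ⊓ (¬C ⊓ B)) unsat w.r.t. T
   open: L(x₀) ⊇ {A, B, ¬C, ∃r.∀s.¬B} (+ ∃-successors)
2. Hence (∃r.A ⊔ B) ⊑ (C ⊔ ¬B): not entailed.

No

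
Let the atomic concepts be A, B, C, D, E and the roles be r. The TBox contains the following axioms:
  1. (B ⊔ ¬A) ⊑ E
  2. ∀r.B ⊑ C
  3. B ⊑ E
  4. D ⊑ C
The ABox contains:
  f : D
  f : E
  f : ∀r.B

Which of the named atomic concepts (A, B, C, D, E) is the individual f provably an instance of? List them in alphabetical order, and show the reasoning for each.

{C, D, E}

1. f : A?  L(f) = {D, E, ∀r.B} ∪ {¬A}
   apply at f: ∀r.B⊑C; D⊑C
   open: L(f) ⊇ {C, D, E, ¬A, ∀r.B} — f ∉ A possible
2. f : B?  L(f) = {D, E, ∀r.B} ∪ {¬B}
   apply at f: ∀r.B⊑C; D⊑C
   open: L(f) ⊇ {C, D, E, ¬B, ∀r.B} — f ∉ B possible
3. f : C?  L(f) = {D, E, ∀r.B} ∪ {¬C}
   clash {C, ¬C} at f — f ∈ C
4. f : D?  L(f) = {D, E, ∀r.B} ∪ {¬D}
   clash {D, ¬D} at f — f ∈ D
5. f : E?  L(f) = {D, E, ∀r.B} ∪ {¬E}
   clash {E, ¬E} at f — f ∈ E
6. Entailed for f: {C, D, E}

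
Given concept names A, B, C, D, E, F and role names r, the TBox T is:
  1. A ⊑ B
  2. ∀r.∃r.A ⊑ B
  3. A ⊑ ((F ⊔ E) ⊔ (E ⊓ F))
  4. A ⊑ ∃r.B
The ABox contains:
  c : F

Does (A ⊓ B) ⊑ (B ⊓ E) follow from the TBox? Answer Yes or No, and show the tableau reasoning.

1. (A ⊓ B) ⊑ (B ⊓ E)  ⇔  ((A ⊓ B) ⊓ (¬B ⊔ ¬E)) unsat w.r.t. T
   apply at x₀: A⊑((F ⊔ E) ⊔ (E ⊓ F)); A⊑∃r.B
   open: L(x₀) ⊇ {A, B, F, ¬E, ∃r.B} (+ ∃-successors)
2. Hence (A ⊓ B) ⊑ (B ⊓ E): not entailed.

No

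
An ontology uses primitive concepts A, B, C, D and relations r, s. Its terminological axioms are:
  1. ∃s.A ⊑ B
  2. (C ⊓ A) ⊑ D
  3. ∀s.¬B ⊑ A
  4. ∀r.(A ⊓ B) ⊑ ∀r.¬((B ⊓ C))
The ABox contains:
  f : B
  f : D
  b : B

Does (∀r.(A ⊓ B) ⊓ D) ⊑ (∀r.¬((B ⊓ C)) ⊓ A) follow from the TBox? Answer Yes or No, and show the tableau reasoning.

1. (∀r.(A ⊓ B) ⊓ D) ⊑ (∀r.¬((B ⊓ C)) ⊓ A)  ⇔  ((∀r.(A ⊓ B) ⊓ D) ⊓ (∃r.(B ⊓ C) ⊔ ¬A)) unsat w.r.t. T
   apply at x₀: ∀r.(A ⊓ B)⊑∀r.¬((B ⊓ C))
   open: L(x₀) ⊇ {D, ¬A, ∀r.(A ⊓ B), ∀r.(¬B ⊔ ¬C), ∀s.¬A, …} (+ ∃-successors)
2. Hence (∀r.(A ⊓ B) ⊓ D) ⊑ (∀r.¬((B ⊓ C)) ⊓ A): not entailed.

No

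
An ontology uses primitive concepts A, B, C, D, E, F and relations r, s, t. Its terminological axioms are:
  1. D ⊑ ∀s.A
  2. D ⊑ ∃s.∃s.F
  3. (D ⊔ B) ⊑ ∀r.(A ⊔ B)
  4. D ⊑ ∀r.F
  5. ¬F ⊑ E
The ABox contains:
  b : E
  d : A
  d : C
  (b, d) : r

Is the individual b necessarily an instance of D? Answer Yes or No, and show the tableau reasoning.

1. b : D?  L(b) = {E} ∪ {¬D}
   open: L(b) ⊇ {E, ¬B, ¬D} — b ∉ D possible
2. Hence b : D: not entailed.

No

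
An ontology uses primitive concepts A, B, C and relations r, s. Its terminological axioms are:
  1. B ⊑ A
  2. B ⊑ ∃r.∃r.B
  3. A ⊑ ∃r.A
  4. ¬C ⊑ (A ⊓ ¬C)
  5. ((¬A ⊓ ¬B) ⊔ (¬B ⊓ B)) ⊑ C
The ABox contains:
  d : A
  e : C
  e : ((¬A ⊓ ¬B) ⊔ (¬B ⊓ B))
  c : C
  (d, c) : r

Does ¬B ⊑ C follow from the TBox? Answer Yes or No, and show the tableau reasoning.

No

1. ¬B ⊑ C  ⇔  (¬B ⊓ ¬C) unsat w.r.t. T
   apply at x₀: ¬C⊑(A ⊓ ¬C)
   open: L(x₀) ⊇ {A, ¬B, ¬C, ∃r.A} (+ ∃-successors)
2. Hence ¬B ⊑ C: not entailed.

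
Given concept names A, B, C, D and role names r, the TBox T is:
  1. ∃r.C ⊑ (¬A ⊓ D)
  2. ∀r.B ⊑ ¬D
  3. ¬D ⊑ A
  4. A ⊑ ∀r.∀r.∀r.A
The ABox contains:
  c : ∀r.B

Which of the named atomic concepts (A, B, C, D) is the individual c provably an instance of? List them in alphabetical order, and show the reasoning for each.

{A}

1. c : A?  L(c) = {∀r.B} ∪ {¬A}
   clash {A, ¬A} at c — c ∈ A
2. c : B?  L(c) = {∀r.B} ∪ {¬B}
   apply at c: ∀r.B⊑¬D
   open: L(c) ⊇ {A, ¬B, ¬D, ∀r.B, ∀r.¬C, …} — c ∉ B possible
3. c : C?  L(c) = {∀r.B} ∪ {¬C}
   apply at c: ∀r.B⊑¬D
   open: L(c) ⊇ {A, ¬C, ¬D, ∀r.B, ∀r.¬C, …} — c ∉ C possible
4. c : D?  L(c) = {∀r.B} ∪ {¬D}
   apply at c: ¬D⊑A
   open: L(c) ⊇ {A, ¬D, ∀r.B, ∀r.¬C, ∀r.∀r.∀r.A} — c ∉ D possible
5. Entailed for c: {A}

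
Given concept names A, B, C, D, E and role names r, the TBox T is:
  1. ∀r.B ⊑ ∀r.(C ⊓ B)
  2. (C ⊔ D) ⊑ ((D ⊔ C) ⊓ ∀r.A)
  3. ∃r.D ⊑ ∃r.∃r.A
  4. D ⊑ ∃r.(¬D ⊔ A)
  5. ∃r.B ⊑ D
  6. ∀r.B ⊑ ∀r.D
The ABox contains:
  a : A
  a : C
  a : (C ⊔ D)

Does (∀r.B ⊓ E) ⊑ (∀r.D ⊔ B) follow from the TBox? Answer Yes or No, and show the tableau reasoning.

1. (∀r.B ⊓ E) ⊑ (∀r.D ⊔ B)  ⇔  ((∀r.B ⊓ E) ⊓ (∃r.¬D ⊓ ¬B)) unsat w.r.t. T
   all branches close; clash {D, ¬D} at an ∃-successor
2. Hence (∀r.B ⊓ E) ⊑ (∀r.D ⊔ B): entailed.

Yes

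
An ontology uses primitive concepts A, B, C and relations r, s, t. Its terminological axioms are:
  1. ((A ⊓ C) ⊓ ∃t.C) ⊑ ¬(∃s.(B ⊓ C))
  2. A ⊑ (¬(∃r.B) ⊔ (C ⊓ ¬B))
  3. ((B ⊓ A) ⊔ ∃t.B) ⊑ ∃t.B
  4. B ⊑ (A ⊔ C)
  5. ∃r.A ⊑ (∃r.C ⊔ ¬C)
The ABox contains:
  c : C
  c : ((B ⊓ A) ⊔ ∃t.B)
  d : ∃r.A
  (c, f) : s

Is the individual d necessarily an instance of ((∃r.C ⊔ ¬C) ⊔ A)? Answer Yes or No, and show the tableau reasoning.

1. d : ((∃r.C ⊔ ¬C) ⊔ A)?  L(d) = {∃r.A} ∪ {((∀r.¬C ⊓ C) ⊓ ¬A)}
   clash {C, ¬C} at d — d ∈ ((∃r.C ⊔ ¬C) ⊔ A)
2. Hence d : ((∃r.C ⊔ ¬C) ⊔ A): entailed.

Yes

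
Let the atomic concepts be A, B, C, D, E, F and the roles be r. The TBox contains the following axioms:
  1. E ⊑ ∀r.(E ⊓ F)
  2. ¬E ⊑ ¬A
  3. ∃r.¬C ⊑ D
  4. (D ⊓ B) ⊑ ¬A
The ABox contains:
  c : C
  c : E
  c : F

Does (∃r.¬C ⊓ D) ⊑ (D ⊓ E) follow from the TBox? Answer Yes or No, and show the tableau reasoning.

No

1. (∃r.¬C ⊓ D) ⊑ (D ⊓ E)  ⇔  ((∃r.¬C ⊓ D) ⊓ (¬D ⊔ ¬E)) unsat w.r.t. T
   open: L(x₀) ⊇ {D, ¬A, ¬E, ∃r.¬C} (+ ∃-successors)
2. Hence (∃r.¬C ⊓ D) ⊑ (D ⊓ E): not entailed.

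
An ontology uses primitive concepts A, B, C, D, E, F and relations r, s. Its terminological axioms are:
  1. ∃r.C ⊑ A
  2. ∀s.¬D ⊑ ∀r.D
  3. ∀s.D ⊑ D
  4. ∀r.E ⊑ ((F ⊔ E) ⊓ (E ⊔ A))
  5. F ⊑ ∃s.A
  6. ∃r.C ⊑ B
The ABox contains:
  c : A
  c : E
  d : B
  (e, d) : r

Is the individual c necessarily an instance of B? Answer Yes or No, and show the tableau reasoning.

1. c : B?  L(c) = {A, E} ∪ {¬B}
   open: L(c) ⊇ {A, E, ¬B, ¬F, ∀r.¬C, …} (+ ∃-successors) — c ∉ B possible
2. Hence c : B: not entailed.

No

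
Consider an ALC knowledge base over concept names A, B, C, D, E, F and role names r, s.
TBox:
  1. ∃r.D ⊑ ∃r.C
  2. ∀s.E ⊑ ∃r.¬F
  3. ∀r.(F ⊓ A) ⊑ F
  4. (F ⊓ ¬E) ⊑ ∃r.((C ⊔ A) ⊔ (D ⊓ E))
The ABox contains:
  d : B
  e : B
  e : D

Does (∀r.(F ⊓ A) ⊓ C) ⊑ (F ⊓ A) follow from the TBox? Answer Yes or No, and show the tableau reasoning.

1. (∀r.(F ⊓ A) ⊓ C) ⊑ (F ⊓ A)  ⇔  ((∀r.(F ⊓ A) ⊓ C) ⊓ (¬F ⊔ ¬A)) unsat w.r.t. T
   apply at x₀: ∀r.(F ⊓ A)⊑F
   open: L(x₀) ⊇ {C, E, F, ¬A, ∀r.(F ⊓ A), …} (+ ∃-successors)
2. Hence (∀r.(F ⊓ A) ⊓ C) ⊑ (F ⊓ A): not entailed.

No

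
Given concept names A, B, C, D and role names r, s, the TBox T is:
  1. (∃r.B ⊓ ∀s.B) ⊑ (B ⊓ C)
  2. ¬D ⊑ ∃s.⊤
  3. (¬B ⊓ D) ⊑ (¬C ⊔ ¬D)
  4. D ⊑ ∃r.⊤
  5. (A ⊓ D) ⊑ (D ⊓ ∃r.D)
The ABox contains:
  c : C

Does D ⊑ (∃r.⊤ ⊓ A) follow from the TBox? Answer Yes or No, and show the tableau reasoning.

No

1. D ⊑ (∃r.⊤ ⊓ A)  ⇔  (D ⊓ (∀r.⊥ ⊔ ¬A)) unsat w.r.t. T
   apply at x₀: D⊑∃r.⊤
   open: L(x₀) ⊇ {B, D, ¬A, ∀r.¬B, ∃r.⊤} (+ ∃-successors)
2. Hence D ⊑ (∃r.⊤ ⊓ A): not entailed.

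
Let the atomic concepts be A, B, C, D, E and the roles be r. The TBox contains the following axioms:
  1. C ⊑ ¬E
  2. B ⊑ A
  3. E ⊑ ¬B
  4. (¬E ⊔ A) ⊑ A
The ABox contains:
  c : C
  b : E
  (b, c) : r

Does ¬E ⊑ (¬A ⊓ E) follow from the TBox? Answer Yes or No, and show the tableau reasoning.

1. ¬E ⊑ (¬A ⊓ E)  ⇔  (¬E ⊓ (A ⊔ ¬E)) unsat w.r.t. T
   open: L(x₀) ⊇ {A, ¬B, ¬E}
2. Hence ¬E ⊑ (¬A ⊓ E): not entailed.

No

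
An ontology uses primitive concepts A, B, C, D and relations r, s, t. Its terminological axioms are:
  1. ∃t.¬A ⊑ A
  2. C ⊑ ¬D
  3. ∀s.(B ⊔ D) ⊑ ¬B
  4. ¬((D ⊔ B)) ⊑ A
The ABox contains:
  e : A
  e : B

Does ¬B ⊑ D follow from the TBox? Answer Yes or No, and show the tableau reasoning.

No

1. ¬B ⊑ D  ⇔  (¬B ⊓ ¬D) unsat w.r.t. T
   open: L(x₀) ⊇ {A, ¬B, ¬D}
2. Hence ¬B ⊑ D: not entailed.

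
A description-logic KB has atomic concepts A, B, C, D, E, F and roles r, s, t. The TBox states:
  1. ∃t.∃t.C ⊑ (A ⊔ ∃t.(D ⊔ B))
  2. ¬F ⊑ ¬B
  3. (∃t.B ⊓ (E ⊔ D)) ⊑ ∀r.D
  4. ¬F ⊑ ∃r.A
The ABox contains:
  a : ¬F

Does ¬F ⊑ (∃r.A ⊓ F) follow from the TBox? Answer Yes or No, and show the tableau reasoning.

No

1. ¬F ⊑ (∃r.A ⊓ F)  ⇔  (¬F ⊓ (∀r.¬A ⊔ ¬F)) unsat w.r.t. T
   apply at x₀: ¬F⊑¬B; ¬F⊑∃r.A
   open: L(x₀) ⊇ {¬B, ¬F, ∀t.¬B, ∀t.∀t.¬C, ∃r.A} (+ ∃-successors)
2. Hence ¬F ⊑ (∃r.A ⊓ F): not entailed.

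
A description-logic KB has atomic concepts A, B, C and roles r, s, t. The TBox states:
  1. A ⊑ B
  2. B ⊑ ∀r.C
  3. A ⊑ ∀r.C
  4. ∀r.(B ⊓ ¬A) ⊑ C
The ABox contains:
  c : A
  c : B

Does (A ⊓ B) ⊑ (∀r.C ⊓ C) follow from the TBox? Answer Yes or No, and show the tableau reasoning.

1. (A ⊓ B) ⊑ (∀r.C ⊓ C)  ⇔  ((A ⊓ B) ⊓ (∃r.¬C ⊔ ¬C)) unsat w.r.t. T
   apply at x₀: B⊑∀r.C; A⊑∀r.C
   open: L(x₀) ⊇ {A, B, ¬C, ∀r.C, ∃r.(¬B ⊔ A)} (+ ∃-successors)
2. Hence (A ⊓ B) ⊑ (∀r.C ⊓ C): not entailed.

No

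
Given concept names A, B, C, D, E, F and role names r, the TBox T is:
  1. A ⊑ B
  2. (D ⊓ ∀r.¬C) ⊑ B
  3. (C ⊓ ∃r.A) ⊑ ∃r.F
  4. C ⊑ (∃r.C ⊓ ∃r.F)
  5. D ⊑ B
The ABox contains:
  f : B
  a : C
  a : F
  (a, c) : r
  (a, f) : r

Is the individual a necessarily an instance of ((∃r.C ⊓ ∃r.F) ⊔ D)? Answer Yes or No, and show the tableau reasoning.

1. a : ((∃r.C ⊓ ∃r.F) ⊔ D)?  L(a) = {C, F} ∪ {((∀r.¬C ⊔ ∀r.¬F) ⊓ ¬D)}
   clash {F, ¬F} at an ∃-successor — a ∈ ((∃r.C ⊓ ∃r.F) ⊔ D)
2. Hence a : ((∃r.C ⊓ ∃r.F) ⊔ D): entailed.

Yes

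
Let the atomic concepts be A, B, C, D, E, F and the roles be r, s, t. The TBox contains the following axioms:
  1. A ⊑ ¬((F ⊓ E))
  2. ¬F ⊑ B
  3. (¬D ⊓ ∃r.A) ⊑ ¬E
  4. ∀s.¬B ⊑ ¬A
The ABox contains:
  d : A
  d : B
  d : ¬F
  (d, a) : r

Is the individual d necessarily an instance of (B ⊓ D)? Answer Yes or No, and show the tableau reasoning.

No

1. d : (B ⊓ D)?  L(d) = {A, B, ¬F} ∪ {(¬B ⊔ ¬D)}
   apply at d: A⊑¬((F ⊓ E))
   open: L(d) ⊇ {A, B, ¬D, ¬F, ∀r.¬A, …} (+ ∃-successors) — d ∉ (B ⊓ D) possible
2. Hence d : (B ⊓ D): not entailed.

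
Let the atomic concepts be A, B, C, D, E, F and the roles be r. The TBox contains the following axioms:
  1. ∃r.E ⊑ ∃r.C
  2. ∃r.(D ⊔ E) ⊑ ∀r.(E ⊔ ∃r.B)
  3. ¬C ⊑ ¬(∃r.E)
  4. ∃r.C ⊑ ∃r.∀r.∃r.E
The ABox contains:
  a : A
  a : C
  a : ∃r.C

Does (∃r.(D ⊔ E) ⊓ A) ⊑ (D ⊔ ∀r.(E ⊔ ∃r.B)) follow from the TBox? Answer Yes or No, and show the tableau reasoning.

Yes

1. (∃r.(D ⊔ E) ⊓ A) ⊑ (D ⊔ ∀r.(E ⊔ ∃r.B))  ⇔  ((∃r.(D ⊔ E) ⊓ A) ⊓ (¬D ⊓ ∃r.(¬E ⊓ ∀r.¬B))) unsat w.r.t. T
   all branches close; clash {B, ¬B} at an ∃-successor
2. Hence (∃r.(D ⊔ E) ⊓ A) ⊑ (D ⊔ ∀r.(E ⊔ ∃r.B)): entailed.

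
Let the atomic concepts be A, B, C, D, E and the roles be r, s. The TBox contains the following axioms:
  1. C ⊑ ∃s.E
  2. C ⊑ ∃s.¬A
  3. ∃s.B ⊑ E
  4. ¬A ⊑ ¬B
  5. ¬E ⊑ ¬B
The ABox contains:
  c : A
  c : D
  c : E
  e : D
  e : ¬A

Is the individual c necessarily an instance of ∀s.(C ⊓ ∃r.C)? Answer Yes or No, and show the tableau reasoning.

1. c : ∀s.(C ⊓ ∃r.C)?  L(c) = {A, D, E} ∪ {∃s.(¬C ⊔ ∀r.¬C)}
   open: L(c) ⊇ {A, D, E, ¬C, ∃s.(¬C ⊔ ∀r.¬C)} (+ ∃-successors) — c ∉ ∀s.(C ⊓ ∃r.C) possible
2. Hence c : ∀s.(C ⊓ ∃r.C): not entailed.

No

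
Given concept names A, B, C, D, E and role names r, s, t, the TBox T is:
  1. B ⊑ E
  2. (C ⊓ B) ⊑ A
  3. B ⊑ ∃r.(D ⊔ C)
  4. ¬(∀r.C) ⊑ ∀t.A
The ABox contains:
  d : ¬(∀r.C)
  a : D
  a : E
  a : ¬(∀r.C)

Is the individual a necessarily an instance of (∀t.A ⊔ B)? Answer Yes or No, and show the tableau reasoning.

1. a : (∀t.A ⊔ B)?  L(a) = {D, E, ¬(∀r.C)} ∪ {(∃t.¬A ⊓ ¬B)}
   clash {A, ¬A} at an ∃-successor — a ∈ (∀t.A ⊔ B)
2. Hence a : (∀t.A ⊔ B): entailed.

Yes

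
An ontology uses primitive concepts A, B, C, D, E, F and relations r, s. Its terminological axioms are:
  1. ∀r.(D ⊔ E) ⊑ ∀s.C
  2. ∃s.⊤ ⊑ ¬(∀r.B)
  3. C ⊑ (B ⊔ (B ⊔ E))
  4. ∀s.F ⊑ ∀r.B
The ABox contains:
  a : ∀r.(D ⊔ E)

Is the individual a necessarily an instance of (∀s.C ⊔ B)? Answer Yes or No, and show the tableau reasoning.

Yes

1. a : (∀s.C ⊔ B)?  L(a) = {∀r.(D ⊔ E)} ∪ {(∃s.¬C ⊓ ¬B)}
   clash {C, ¬C} at an ∃-successor — a ∈ (∀s.C ⊔ B)
2. Hence a : (∀s.C ⊔ B): entailed.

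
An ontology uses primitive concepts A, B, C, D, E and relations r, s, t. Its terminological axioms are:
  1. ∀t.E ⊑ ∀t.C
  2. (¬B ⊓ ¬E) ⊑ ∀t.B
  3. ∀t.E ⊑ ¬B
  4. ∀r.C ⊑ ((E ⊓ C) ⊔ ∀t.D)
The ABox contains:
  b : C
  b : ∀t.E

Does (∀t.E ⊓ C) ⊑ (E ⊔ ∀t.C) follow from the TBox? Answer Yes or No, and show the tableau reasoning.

Yes

1. (∀t.E ⊓ C) ⊑ (E ⊔ ∀t.C)  ⇔  ((∀t.E ⊓ C) ⊓ (¬E ⊓ ∃t.¬C)) unsat w.r.t. T
   all branches close; clash {C, ¬C} at an ∃-successor
2. Hence (∀t.E ⊓ C) ⊑ (E ⊔ ∀t.C): entailed.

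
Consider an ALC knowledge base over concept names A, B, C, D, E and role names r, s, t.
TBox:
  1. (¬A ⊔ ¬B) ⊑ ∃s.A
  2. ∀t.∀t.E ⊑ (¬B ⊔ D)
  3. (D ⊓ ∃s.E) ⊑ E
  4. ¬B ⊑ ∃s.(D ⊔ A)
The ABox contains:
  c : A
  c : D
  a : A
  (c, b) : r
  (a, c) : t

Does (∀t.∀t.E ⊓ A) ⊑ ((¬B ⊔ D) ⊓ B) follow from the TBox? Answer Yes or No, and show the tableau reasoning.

1. (∀t.∀t.E ⊓ A) ⊑ ((¬B ⊔ D) ⊓ B)  ⇔  ((∀t.∀t.E ⊓ A) ⊓ ((B ⊓ ¬D) ⊔ ¬B)) unsat w.r.t. T
   apply at x₀: ∀t.∀t.E⊑(¬B ⊔ D)
   open: L(x₀) ⊇ {A, ¬B, ¬D, ∀t.∀t.E, ∃s.(D ⊔ A), …} (+ ∃-successors)
2. Hence (∀t.∀t.E ⊓ A) ⊑ ((¬B ⊔ D) ⊓ B): not entailed.

No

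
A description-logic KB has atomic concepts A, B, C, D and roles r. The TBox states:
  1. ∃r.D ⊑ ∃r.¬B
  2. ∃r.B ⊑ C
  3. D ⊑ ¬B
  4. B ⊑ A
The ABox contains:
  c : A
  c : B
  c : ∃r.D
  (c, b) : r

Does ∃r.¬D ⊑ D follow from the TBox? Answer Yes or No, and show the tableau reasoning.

1. ∃r.¬D ⊑ D  ⇔  (∃r.¬D ⊓ ¬D) unsat w.r.t. T
   open: L(x₀) ⊇ {¬B, ¬D, ∀r.¬B, ∀r.¬D, ∃r.¬D} (+ ∃-successors)
2. Hence ∃r.¬D ⊑ D: not entailed.

No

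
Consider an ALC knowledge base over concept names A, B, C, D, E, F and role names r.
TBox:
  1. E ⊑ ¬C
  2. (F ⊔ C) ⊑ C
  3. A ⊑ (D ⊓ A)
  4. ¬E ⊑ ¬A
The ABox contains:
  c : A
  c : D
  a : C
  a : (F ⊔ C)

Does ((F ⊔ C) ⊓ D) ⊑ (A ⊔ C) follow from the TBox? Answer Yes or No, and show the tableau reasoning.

Yes

1. ((F ⊔ C) ⊓ D) ⊑ (A ⊔ C)  ⇔  (((F ⊔ C) ⊓ D) ⊓ (¬A ⊓ ¬C)) unsat w.r.t. T
   all branches close; clash {C, ¬C} at x₀
2. Hence ((F ⊔ C) ⊓ D) ⊑ (A ⊔ C): entailed.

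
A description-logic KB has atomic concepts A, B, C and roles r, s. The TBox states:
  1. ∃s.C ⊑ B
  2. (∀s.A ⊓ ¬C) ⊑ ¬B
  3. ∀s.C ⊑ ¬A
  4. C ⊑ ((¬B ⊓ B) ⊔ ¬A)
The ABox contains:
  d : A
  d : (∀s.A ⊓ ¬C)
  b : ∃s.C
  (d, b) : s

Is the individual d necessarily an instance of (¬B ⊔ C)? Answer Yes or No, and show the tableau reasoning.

Yes

1. d : (¬B ⊔ C)?  L(d) = {A, (∀s.A ⊓ ¬C)} ∪ {(B ⊓ ¬C)}
   clash {A, ¬A} at d — d ∈ (¬B ⊔ C)
2. Hence d : (¬B ⊔ C): entailed.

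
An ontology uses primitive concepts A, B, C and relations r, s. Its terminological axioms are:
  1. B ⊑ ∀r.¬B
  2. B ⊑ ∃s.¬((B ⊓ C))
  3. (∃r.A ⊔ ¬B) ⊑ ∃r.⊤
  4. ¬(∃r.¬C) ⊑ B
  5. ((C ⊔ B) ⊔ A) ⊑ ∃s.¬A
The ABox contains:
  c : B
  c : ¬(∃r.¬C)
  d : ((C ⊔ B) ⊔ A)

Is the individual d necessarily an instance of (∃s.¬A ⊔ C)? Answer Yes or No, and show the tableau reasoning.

1. d : (∃s.¬A ⊔ C)?  L(d) = {((C ⊔ B) ⊔ A)} ∪ {(∀s.A ⊓ ¬C)}
   clash {A, ¬A} at an ∃-successor — d ∈ (∃s.¬A ⊔ C)
2. Hence d : (∃s.¬A ⊔ C): entailed.

Yes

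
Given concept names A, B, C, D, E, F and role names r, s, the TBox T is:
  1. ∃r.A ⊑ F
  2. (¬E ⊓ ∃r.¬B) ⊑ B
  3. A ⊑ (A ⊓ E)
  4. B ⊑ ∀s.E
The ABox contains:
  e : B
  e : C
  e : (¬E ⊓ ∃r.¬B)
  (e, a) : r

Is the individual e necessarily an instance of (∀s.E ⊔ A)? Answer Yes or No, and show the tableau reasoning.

1. e : (∀s.E ⊔ A)?  L(e) = {B, C, (¬E ⊓ ∃r.¬B)} ∪ {(∃s.¬E ⊓ ¬A)}
   clash {E, ¬E} at an ∃-successor — e ∈ (∀s.E ⊔ A)
2. Hence e : (∀s.E ⊔ A): entailed.

Yes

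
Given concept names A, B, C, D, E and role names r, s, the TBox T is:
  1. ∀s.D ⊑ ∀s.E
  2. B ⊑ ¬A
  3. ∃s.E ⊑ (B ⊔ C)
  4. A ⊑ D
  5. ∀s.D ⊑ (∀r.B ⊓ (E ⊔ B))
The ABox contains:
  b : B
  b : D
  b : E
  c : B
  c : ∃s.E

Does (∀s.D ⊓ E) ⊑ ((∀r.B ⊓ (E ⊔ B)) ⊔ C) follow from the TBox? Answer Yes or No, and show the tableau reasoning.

Yes

1. (∀s.D ⊓ E) ⊑ ((∀r.B ⊓ (E ⊔ B)) ⊔ C)  ⇔  ((∀s.D ⊓ E) ⊓ ((∃r.¬B ⊔ (¬E ⊓ ¬B)) ⊓ ¬C)) unsat w.r.t. T
   all branches close; clash {C, ¬C} at x₀
2. Hence (∀s.D ⊓ E) ⊑ ((∀r.B ⊓ (E ⊔ B)) ⊔ C): entailed.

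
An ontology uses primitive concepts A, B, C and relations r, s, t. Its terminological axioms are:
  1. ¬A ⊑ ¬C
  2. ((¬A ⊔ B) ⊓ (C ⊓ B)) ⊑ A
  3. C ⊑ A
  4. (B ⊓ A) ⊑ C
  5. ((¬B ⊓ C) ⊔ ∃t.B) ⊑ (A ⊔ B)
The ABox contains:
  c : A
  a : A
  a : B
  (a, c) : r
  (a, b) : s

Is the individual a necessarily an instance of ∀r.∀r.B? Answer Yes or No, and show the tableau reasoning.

1. a : ∀r.∀r.B?  L(a) = {A, B} ∪ {∃r.∃r.¬B}
   open: L(a) ⊇ {A, B, C, ∀t.¬B, ∃r.∃r.¬B} (+ ∃-successors) — a ∉ ∀r.∀r.B possible
2. Hence a : ∀r.∀r.B: not entailed.

No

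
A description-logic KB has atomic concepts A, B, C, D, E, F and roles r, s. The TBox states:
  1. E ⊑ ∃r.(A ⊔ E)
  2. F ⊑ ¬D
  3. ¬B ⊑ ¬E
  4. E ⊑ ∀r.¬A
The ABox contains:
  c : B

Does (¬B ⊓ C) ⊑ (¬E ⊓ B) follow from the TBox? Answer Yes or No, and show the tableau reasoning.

No

1. (¬B ⊓ C) ⊑ (¬E ⊓ B)  ⇔  ((¬B ⊓ C) ⊓ (E ⊔ ¬B)) unsat w.r.t. T
   apply at x₀: ¬B⊑¬E
   open: L(x₀) ⊇ {C, ¬B, ¬E, ¬F}
2. Hence (¬B ⊓ C) ⊑ (¬E ⊓ B): not entailed.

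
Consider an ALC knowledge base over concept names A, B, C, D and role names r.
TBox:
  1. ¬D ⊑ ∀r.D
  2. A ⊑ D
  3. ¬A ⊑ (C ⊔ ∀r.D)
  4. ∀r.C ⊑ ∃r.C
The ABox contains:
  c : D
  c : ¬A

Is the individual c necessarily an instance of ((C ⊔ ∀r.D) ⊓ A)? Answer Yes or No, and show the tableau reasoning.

No

1. c : ((C ⊔ ∀r.D) ⊓ A)?  L(c) = {D, ¬A} ∪ {((¬C ⊓ ∃r.¬D) ⊔ ¬A)}
   apply at c: ¬A⊑(C ⊔ ∀r.D)
   open: L(c) ⊇ {C, D, ¬A, ∃r.¬C} (+ ∃-successors) — c ∉ ((C ⊔ ∀r.D) ⊓ A) possible
2. Hence c : ((C ⊔ ∀r.D) ⊓ A): not entailed.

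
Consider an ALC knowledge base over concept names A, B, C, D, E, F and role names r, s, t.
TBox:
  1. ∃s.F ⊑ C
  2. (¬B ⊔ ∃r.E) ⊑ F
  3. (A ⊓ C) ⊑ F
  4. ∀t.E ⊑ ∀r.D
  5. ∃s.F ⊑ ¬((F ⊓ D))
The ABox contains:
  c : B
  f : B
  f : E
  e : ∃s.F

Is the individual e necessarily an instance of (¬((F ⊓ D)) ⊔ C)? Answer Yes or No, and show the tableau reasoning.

1. e : (¬((F ⊓ D)) ⊔ C)?  L(e) = {∃s.F} ∪ {((F ⊓ D) ⊓ ¬C)}
   clash {D, ¬D} at e — e ∈ (¬((F ⊓ D)) ⊔ C)
2. Hence e : (¬((F ⊓ D)) ⊔ C): entailed.

Yes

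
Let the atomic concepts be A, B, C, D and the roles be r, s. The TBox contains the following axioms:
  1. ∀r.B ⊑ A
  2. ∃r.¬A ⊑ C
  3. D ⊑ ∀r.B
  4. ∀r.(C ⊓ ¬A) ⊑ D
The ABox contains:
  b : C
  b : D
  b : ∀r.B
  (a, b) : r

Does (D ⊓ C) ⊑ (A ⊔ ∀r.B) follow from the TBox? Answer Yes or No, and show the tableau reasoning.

1. (D ⊓ C) ⊑ (A ⊔ ∀r.B)  ⇔  ((D ⊓ C) ⊓ (¬A ⊓ ∃r.¬B)) unsat w.r.t. T
   all branches close; clash {B, ¬B} at an ∃-successor
2. Hence (D ⊓ C) ⊑ (A ⊔ ∀r.B): entailed.

Yes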